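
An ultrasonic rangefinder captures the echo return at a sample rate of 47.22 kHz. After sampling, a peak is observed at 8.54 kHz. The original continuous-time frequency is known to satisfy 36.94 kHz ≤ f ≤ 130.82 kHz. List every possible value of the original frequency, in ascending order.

38.68 kHz, 55.76 kHz, 85.9 kHz, 102.98 kHz

Frequencies that alias to 8.54 kHz are k·fs ± 8.54 kHz for integer k ≥ 0.
k=0: 8.54 kHz.
k=1: 38.68 kHz, 55.76 kHz.
k=2: 85.9 kHz, 102.98 kHz.
k=3: 133.12 kHz, 150.2 kHz.
Within [36.94 kHz, 130.82 kHz]: 38.68 kHz, 55.76 kHz, 85.9 kHz, 102.98 kHz.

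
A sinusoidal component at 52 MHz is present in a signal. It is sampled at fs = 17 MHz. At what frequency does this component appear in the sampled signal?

1 MHz

52 MHz mod fs = 1 MHz.
1 MHz ≤ fs/2 = 8.5 MHz, appears at 1 MHz.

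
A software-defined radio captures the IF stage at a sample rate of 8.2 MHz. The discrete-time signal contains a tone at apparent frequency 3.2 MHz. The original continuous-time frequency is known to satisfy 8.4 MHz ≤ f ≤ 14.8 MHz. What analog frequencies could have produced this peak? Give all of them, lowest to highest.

11.4 MHz, 13.2 MHz

Frequencies that alias to 3.2 MHz are k·fs ± 3.2 MHz for integer k ≥ 0.
k=0: 3.2 MHz.
k=1: 5 MHz, 11.4 MHz.
k=2: 13.2 MHz, 19.6 MHz.
k=3: 21.4 MHz, 27.8 MHz.
Within [8.4 MHz, 14.8 MHz]: 11.4 MHz, 13.2 MHz.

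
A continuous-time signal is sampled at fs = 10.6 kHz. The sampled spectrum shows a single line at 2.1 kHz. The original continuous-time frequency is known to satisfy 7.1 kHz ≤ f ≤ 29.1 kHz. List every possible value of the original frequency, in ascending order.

Frequencies that alias to 2.1 kHz are k·fs ± 2.1 kHz for integer k ≥ 0.
k=0: 2.1 kHz.
k=1: 8.5 kHz, 12.7 kHz.
k=2: 19.1 kHz, 23.3 kHz.
k=3: 29.7 kHz, 33.9 kHz.
Within [7.1 kHz, 29.1 kHz]: 8.5 kHz, 12.7 kHz, 19.1 kHz, 23.3 kHz.

8.5 kHz, 12.7 kHz, 19.1 kHz, 23.3 kHz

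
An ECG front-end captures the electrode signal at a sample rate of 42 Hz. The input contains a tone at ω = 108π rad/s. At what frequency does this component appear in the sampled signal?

ω = 108π rad/s → f = ω/(2π) = 54 Hz.
54 Hz mod fs = 12 Hz.
12 Hz ≤ fs/2 = 21 Hz, appears at 12 Hz.

12 Hz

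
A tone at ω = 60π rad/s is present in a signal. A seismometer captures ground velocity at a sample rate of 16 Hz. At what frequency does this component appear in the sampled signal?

ω = 60π rad/s → f = ω/(2π) = 30 Hz.
30 Hz mod fs = 14 Hz.
14 Hz > fs/2 = 8 Hz, folds to fs − 14 Hz = 2 Hz.

2 Hz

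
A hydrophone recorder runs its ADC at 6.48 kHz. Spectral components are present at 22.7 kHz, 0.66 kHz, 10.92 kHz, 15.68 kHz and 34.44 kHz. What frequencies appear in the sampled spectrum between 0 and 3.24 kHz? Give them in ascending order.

0.66 kHz, 2.04 kHz, 2.72 kHz, 3.22 kHz

fs/2 = 3.24 kHz.
22.7 kHz mod fs = 3.26 kHz.
3.26 kHz > fs/2 = 3.24 kHz, folds to fs − 3.26 kHz = 3.22 kHz.
0.66 kHz ≤ fs/2 = 3.24 kHz, passes unchanged.
10.92 kHz mod fs = 4.44 kHz.
4.44 kHz > fs/2 = 3.24 kHz, folds to fs − 4.44 kHz = 2.04 kHz.
15.68 kHz mod fs = 2.72 kHz.
2.72 kHz ≤ fs/2 = 3.24 kHz, appears at 2.72 kHz.
34.44 kHz mod fs = 2.04 kHz.
2.04 kHz ≤ fs/2 = 3.24 kHz, appears at 2.04 kHz.
Distinct values: {0.66 kHz, 2.04 kHz, 2.72 kHz, 3.22 kHz}.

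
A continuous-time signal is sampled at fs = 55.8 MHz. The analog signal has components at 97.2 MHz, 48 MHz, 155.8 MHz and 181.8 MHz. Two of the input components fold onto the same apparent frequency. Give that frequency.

14.4 MHz

fs/2 = 27.9 MHz.
97.2 MHz mod fs = 41.4 MHz.
41.4 MHz > fs/2 = 27.9 MHz, folds to fs − 41.4 MHz = 14.4 MHz.
48 MHz > fs/2 = 27.9 MHz, folds to fs − 48 MHz = 7.8 MHz.
155.8 MHz mod fs = 44.2 MHz.
44.2 MHz > fs/2 = 27.9 MHz, folds to fs − 44.2 MHz = 11.6 MHz.
181.8 MHz mod fs = 14.4 MHz.
14.4 MHz ≤ fs/2 = 27.9 MHz, appears at 14.4 MHz.
97.2 MHz and 181.8 MHz both map to 14.4 MHz.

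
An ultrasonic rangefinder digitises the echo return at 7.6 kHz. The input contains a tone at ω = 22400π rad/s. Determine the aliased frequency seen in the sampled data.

ω = 22400π rad/s → f = ω/(2π) = 11200 Hz = 11.2 kHz.
11.2 kHz mod fs = 3.6 kHz.
3.6 kHz ≤ fs/2 = 3.8 kHz, appears at 3.6 kHz.

3.6 kHz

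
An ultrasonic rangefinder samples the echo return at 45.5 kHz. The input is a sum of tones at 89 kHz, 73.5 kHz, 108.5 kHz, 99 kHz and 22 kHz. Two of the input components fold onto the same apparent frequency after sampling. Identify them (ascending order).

fs/2 = 22.75 kHz.
89 kHz mod fs = 43.5 kHz.
43.5 kHz > fs/2 = 22.75 kHz, folds to fs − 43.5 kHz = 2 kHz.
73.5 kHz mod fs = 28 kHz.
28 kHz > fs/2 = 22.75 kHz, folds to fs − 28 kHz = 17.5 kHz.
108.5 kHz mod fs = 17.5 kHz.
17.5 kHz ≤ fs/2 = 22.75 kHz, appears at 17.5 kHz.
99 kHz mod fs = 8 kHz.
8 kHz ≤ fs/2 = 22.75 kHz, appears at 8 kHz.
22 kHz ≤ fs/2 = 22.75 kHz, passes unchanged.
73.5 kHz and 108.5 kHz both map to 17.5 kHz.

73.5 kHz, 108.5 kHz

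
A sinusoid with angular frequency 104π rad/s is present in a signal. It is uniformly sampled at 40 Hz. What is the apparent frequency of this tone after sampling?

12 Hz

ω = 104π rad/s → f = ω/(2π) = 52 Hz.
52 Hz mod fs = 12 Hz.
12 Hz ≤ fs/2 = 20 Hz, appears at 12 Hz.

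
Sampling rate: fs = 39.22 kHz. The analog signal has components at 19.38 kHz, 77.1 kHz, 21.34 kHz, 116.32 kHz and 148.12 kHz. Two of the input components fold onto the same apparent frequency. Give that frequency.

1.34 kHz

fs/2 = 19.61 kHz.
19.38 kHz ≤ fs/2 = 19.61 kHz, passes unchanged.
77.1 kHz mod fs = 37.88 kHz.
37.88 kHz > fs/2 = 19.61 kHz, folds to fs − 37.88 kHz = 1.34 kHz.
21.34 kHz > fs/2 = 19.61 kHz, folds to fs − 21.34 kHz = 17.88 kHz.
116.32 kHz mod fs = 37.88 kHz.
37.88 kHz > fs/2 = 19.61 kHz, folds to fs − 37.88 kHz = 1.34 kHz.
148.12 kHz mod fs = 30.46 kHz.
30.46 kHz > fs/2 = 19.61 kHz, folds to fs − 30.46 kHz = 8.76 kHz.
77.1 kHz and 116.32 kHz both map to 1.34 kHz.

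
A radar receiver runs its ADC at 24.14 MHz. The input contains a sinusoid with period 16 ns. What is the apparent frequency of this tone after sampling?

T = 16 ns → f = 1/T = 62.5 MHz.
62.5 MHz mod fs = 14.22 MHz.
14.22 MHz > fs/2 = 12.07 MHz, folds to fs − 14.22 MHz = 9.92 MHz.

9.92 MHz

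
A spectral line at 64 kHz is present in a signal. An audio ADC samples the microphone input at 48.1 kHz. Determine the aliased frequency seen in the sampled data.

64 kHz mod fs = 15.9 kHz.
15.9 kHz ≤ fs/2 = 24.05 kHz, appears at 15.9 kHz.

15.9 kHz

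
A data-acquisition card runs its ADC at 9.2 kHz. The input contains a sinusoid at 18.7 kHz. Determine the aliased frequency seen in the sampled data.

18.7 kHz mod fs = 0.3 kHz.
0.3 kHz ≤ fs/2 = 4.6 kHz, appears at 0.3 kHz.

0.3 kHz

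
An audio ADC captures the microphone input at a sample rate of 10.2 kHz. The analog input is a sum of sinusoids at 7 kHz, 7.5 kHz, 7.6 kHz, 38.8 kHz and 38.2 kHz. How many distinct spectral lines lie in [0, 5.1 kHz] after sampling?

fs/2 = 5.1 kHz.
7 kHz > fs/2 = 5.1 kHz, folds to fs − 7 kHz = 3.2 kHz.
7.5 kHz > fs/2 = 5.1 kHz, folds to fs − 7.5 kHz = 2.7 kHz.
7.6 kHz > fs/2 = 5.1 kHz, folds to fs − 7.6 kHz = 2.6 kHz.
38.8 kHz mod fs = 8.2 kHz.
8.2 kHz > fs/2 = 5.1 kHz, folds to fs − 8.2 kHz = 2 kHz.
38.2 kHz mod fs = 7.6 kHz.
7.6 kHz > fs/2 = 5.1 kHz, folds to fs − 7.6 kHz = 2.6 kHz.
Distinct values: {2 kHz, 2.6 kHz, 2.7 kHz, 3.2 kHz} → 4.

4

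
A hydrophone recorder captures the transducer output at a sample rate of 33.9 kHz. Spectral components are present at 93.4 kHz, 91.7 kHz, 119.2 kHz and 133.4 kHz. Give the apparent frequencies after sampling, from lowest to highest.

2.2 kHz, 8.3 kHz, 10 kHz, 16.4 kHz

fs/2 = 16.95 kHz.
93.4 kHz mod fs = 25.6 kHz.
25.6 kHz > fs/2 = 16.95 kHz, folds to fs − 25.6 kHz = 8.3 kHz.
91.7 kHz mod fs = 23.9 kHz.
23.9 kHz > fs/2 = 16.95 kHz, folds to fs − 23.9 kHz = 10 kHz.
119.2 kHz mod fs = 17.5 kHz.
17.5 kHz > fs/2 = 16.95 kHz, folds to fs − 17.5 kHz = 16.4 kHz.
133.4 kHz mod fs = 31.7 kHz.
31.7 kHz > fs/2 = 16.95 kHz, folds to fs − 31.7 kHz = 2.2 kHz.
Distinct values: {2.2 kHz, 8.3 kHz, 10 kHz, 16.4 kHz}.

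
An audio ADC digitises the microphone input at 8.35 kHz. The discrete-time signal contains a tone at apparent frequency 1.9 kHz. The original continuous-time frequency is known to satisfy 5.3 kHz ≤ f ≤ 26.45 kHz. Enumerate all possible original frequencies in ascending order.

Frequencies that alias to 1.9 kHz are k·fs ± 1.9 kHz for integer k ≥ 0.
k=0: 1.9 kHz.
k=1: 6.45 kHz, 10.25 kHz.
k=2: 14.8 kHz, 18.6 kHz.
k=3: 23.15 kHz, 26.95 kHz.
k=4: 31.5 kHz, 35.3 kHz.
Within [5.3 kHz, 26.45 kHz]: 6.45 kHz, 10.25 kHz, 14.8 kHz, 18.6 kHz, 23.15 kHz.

6.45 kHz, 10.25 kHz, 14.8 kHz, 18.6 kHz, 23.15 kHz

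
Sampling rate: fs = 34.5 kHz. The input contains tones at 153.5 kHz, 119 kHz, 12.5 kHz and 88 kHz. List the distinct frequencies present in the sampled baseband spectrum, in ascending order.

fs/2 = 17.25 kHz.
153.5 kHz mod fs = 15.5 kHz.
15.5 kHz ≤ fs/2 = 17.25 kHz, appears at 15.5 kHz.
119 kHz mod fs = 15.5 kHz.
15.5 kHz ≤ fs/2 = 17.25 kHz, appears at 15.5 kHz.
12.5 kHz ≤ fs/2 = 17.25 kHz, passes unchanged.
88 kHz mod fs = 19 kHz.
19 kHz > fs/2 = 17.25 kHz, folds to fs − 19 kHz = 15.5 kHz.
Distinct values: {12.5 kHz, 15.5 kHz}.

12.5 kHz, 15.5 kHz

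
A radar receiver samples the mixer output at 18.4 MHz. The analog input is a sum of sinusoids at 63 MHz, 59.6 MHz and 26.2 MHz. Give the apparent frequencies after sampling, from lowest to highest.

fs/2 = 9.2 MHz.
63 MHz mod fs = 7.8 MHz.
7.8 MHz ≤ fs/2 = 9.2 MHz, appears at 7.8 MHz.
59.6 MHz mod fs = 4.4 MHz.
4.4 MHz ≤ fs/2 = 9.2 MHz, appears at 4.4 MHz.
26.2 MHz mod fs = 7.8 MHz.
7.8 MHz ≤ fs/2 = 9.2 MHz, appears at 7.8 MHz.
Distinct values: {4.4 MHz, 7.8 MHz}.

4.4 MHz, 7.8 MHz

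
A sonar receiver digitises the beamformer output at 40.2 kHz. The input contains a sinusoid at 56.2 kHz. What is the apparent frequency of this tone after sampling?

56.2 kHz mod fs = 16 kHz.
16 kHz ≤ fs/2 = 20.1 kHz, appears at 16 kHz.

16 kHz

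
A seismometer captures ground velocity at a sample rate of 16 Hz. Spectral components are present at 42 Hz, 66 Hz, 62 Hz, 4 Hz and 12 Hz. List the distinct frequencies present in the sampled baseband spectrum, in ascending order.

2 Hz, 4 Hz, 6 Hz

fs/2 = 8 Hz.
42 Hz mod fs = 10 Hz.
10 Hz > fs/2 = 8 Hz, folds to fs − 10 Hz = 6 Hz.
66 Hz mod fs = 2 Hz.
2 Hz ≤ fs/2 = 8 Hz, appears at 2 Hz.
62 Hz mod fs = 14 Hz.
14 Hz > fs/2 = 8 Hz, folds to fs − 14 Hz = 2 Hz.
4 Hz ≤ fs/2 = 8 Hz, passes unchanged.
12 Hz > fs/2 = 8 Hz, folds to fs − 12 Hz = 4 Hz.
Distinct values: {2 Hz, 4 Hz, 6 Hz}.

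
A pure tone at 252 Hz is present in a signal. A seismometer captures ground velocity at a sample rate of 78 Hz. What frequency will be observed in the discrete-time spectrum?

252 Hz mod fs = 18 Hz.
18 Hz ≤ fs/2 = 39 Hz, appears at 18 Hz.

18 Hz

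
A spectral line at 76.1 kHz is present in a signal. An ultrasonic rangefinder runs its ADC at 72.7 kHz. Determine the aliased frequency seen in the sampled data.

76.1 kHz mod fs = 3.4 kHz.
3.4 kHz ≤ fs/2 = 36.35 kHz, appears at 3.4 kHz.

3.4 kHz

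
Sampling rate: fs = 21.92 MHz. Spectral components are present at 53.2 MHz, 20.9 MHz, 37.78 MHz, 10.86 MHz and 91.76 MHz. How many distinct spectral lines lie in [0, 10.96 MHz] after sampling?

5

fs/2 = 10.96 MHz.
53.2 MHz mod fs = 9.36 MHz.
9.36 MHz ≤ fs/2 = 10.96 MHz, appears at 9.36 MHz.
20.9 MHz > fs/2 = 10.96 MHz, folds to fs − 20.9 MHz = 1.02 MHz.
37.78 MHz mod fs = 15.86 MHz.
15.86 MHz > fs/2 = 10.96 MHz, folds to fs − 15.86 MHz = 6.06 MHz.
10.86 MHz ≤ fs/2 = 10.96 MHz, passes unchanged.
91.76 MHz mod fs = 4.08 MHz.
4.08 MHz ≤ fs/2 = 10.96 MHz, appears at 4.08 MHz.
Distinct values: {1.02 MHz, 4.08 MHz, 6.06 MHz, 9.36 MHz, 10.86 MHz} → 5.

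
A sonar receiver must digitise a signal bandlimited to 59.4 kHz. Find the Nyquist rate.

Nyquist rate = 2 × 59.4 kHz = 118.8 kHz.

118.8 kHz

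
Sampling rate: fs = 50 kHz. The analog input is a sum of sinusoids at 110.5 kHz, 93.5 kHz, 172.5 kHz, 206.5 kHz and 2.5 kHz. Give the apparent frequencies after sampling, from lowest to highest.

2.5 kHz, 6.5 kHz, 10.5 kHz, 22.5 kHz

fs/2 = 25 kHz.
110.5 kHz mod fs = 10.5 kHz.
10.5 kHz ≤ fs/2 = 25 kHz, appears at 10.5 kHz.
93.5 kHz mod fs = 43.5 kHz.
43.5 kHz > fs/2 = 25 kHz, folds to fs − 43.5 kHz = 6.5 kHz.
172.5 kHz mod fs = 22.5 kHz.
22.5 kHz ≤ fs/2 = 25 kHz, appears at 22.5 kHz.
206.5 kHz mod fs = 6.5 kHz.
6.5 kHz ≤ fs/2 = 25 kHz, appears at 6.5 kHz.
2.5 kHz ≤ fs/2 = 25 kHz, passes unchanged.
Distinct values: {2.5 kHz, 6.5 kHz, 10.5 kHz, 22.5 kHz}.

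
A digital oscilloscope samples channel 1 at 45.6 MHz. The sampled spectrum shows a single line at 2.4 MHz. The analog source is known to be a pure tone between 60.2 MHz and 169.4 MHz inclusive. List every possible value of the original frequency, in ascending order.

88.8 MHz, 93.6 MHz, 134.4 MHz, 139.2 MHz

Frequencies that alias to 2.4 MHz are k·fs ± 2.4 MHz for integer k ≥ 0.
k=0: 2.4 MHz.
k=1: 43.2 MHz, 48 MHz.
k=2: 88.8 MHz, 93.6 MHz.
k=3: 134.4 MHz, 139.2 MHz.
k=4: 180 MHz, 184.8 MHz.
Within [60.2 MHz, 169.4 MHz]: 88.8 MHz, 93.6 MHz, 134.4 MHz, 139.2 MHz.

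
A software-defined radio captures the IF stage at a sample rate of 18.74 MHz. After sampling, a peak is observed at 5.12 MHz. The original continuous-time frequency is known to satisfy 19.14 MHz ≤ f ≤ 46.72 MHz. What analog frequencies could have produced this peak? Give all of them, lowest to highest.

23.86 MHz, 32.36 MHz, 42.6 MHz

Frequencies that alias to 5.12 MHz are k·fs ± 5.12 MHz for integer k ≥ 0.
k=0: 5.12 MHz.
k=1: 13.62 MHz, 23.86 MHz.
k=2: 32.36 MHz, 42.6 MHz.
k=3: 51.1 MHz, 61.34 MHz.
Within [19.14 MHz, 46.72 MHz]: 23.86 MHz, 32.36 MHz, 42.6 MHz.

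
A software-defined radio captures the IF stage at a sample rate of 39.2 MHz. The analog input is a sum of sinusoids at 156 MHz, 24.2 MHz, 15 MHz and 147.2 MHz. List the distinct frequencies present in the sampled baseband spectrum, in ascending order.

fs/2 = 19.6 MHz.
156 MHz mod fs = 38.4 MHz.
38.4 MHz > fs/2 = 19.6 MHz, folds to fs − 38.4 MHz = 0.8 MHz.
24.2 MHz > fs/2 = 19.6 MHz, folds to fs − 24.2 MHz = 15 MHz.
15 MHz ≤ fs/2 = 19.6 MHz, passes unchanged.
147.2 MHz mod fs = 29.6 MHz.
29.6 MHz > fs/2 = 19.6 MHz, folds to fs − 29.6 MHz = 9.6 MHz.
Distinct values: {0.8 MHz, 9.6 MHz, 15 MHz}.

0.8 MHz, 9.6 MHz, 15 MHz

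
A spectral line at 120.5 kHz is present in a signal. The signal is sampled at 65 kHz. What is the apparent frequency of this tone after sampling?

120.5 kHz mod fs = 55.5 kHz.
55.5 kHz > fs/2 = 32.5 kHz, folds to fs − 55.5 kHz = 9.5 kHz.

9.5 kHz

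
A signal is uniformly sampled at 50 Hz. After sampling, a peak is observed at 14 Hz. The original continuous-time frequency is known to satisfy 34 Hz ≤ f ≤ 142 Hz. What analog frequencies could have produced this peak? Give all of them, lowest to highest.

Frequencies that alias to 14 Hz are k·fs ± 14 Hz for integer k ≥ 0.
k=0: 14 Hz.
k=1: 36 Hz, 64 Hz.
k=2: 86 Hz, 114 Hz.
k=3: 136 Hz, 164 Hz.
k=4: 186 Hz, 214 Hz.
Within [34 Hz, 142 Hz]: 36 Hz, 64 Hz, 86 Hz, 114 Hz, 136 Hz.

36 Hz, 64 Hz, 86 Hz, 114 Hz, 136 Hz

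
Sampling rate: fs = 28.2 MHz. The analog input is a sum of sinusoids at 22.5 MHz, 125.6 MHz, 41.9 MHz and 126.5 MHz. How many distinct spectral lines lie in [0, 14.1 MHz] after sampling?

3

fs/2 = 14.1 MHz.
22.5 MHz > fs/2 = 14.1 MHz, folds to fs − 22.5 MHz = 5.7 MHz.
125.6 MHz mod fs = 12.8 MHz.
12.8 MHz ≤ fs/2 = 14.1 MHz, appears at 12.8 MHz.
41.9 MHz mod fs = 13.7 MHz.
13.7 MHz ≤ fs/2 = 14.1 MHz, appears at 13.7 MHz.
126.5 MHz mod fs = 13.7 MHz.
13.7 MHz ≤ fs/2 = 14.1 MHz, appears at 13.7 MHz.
Distinct values: {5.7 MHz, 12.8 MHz, 13.7 MHz} → 3.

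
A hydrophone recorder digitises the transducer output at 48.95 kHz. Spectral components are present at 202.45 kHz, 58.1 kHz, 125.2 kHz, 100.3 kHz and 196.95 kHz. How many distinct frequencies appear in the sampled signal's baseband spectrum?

5

fs/2 = 24.475 kHz.
202.45 kHz mod fs = 6.65 kHz.
6.65 kHz ≤ fs/2 = 24.475 kHz, appears at 6.65 kHz.
58.1 kHz mod fs = 9.15 kHz.
9.15 kHz ≤ fs/2 = 24.475 kHz, appears at 9.15 kHz.
125.2 kHz mod fs = 27.3 kHz.
27.3 kHz > fs/2 = 24.475 kHz, folds to fs − 27.3 kHz = 21.65 kHz.
100.3 kHz mod fs = 2.4 kHz.
2.4 kHz ≤ fs/2 = 24.475 kHz, appears at 2.4 kHz.
196.95 kHz mod fs = 1.15 kHz.
1.15 kHz ≤ fs/2 = 24.475 kHz, appears at 1.15 kHz.
Distinct values: {1.15 kHz, 2.4 kHz, 6.65 kHz, 9.15 kHz, 21.65 kHz} → 5.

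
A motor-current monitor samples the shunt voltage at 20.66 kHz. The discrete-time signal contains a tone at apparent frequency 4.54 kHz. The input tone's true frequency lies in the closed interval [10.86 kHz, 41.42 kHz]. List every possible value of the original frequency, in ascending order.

Frequencies that alias to 4.54 kHz are k·fs ± 4.54 kHz for integer k ≥ 0.
k=0: 4.54 kHz.
k=1: 16.12 kHz, 25.2 kHz.
k=2: 36.78 kHz, 45.86 kHz.
k=3: 57.44 kHz, 66.52 kHz.
Within [10.86 kHz, 41.42 kHz]: 16.12 kHz, 25.2 kHz, 36.78 kHz.

16.12 kHz, 25.2 kHz, 36.78 kHz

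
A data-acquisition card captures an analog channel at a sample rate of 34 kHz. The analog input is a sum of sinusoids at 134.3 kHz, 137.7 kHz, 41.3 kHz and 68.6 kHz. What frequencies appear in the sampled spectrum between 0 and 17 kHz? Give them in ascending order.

0.6 kHz, 1.7 kHz, 7.3 kHz

fs/2 = 17 kHz.
134.3 kHz mod fs = 32.3 kHz.
32.3 kHz > fs/2 = 17 kHz, folds to fs − 32.3 kHz = 1.7 kHz.
137.7 kHz mod fs = 1.7 kHz.
1.7 kHz ≤ fs/2 = 17 kHz, appears at 1.7 kHz.
41.3 kHz mod fs = 7.3 kHz.
7.3 kHz ≤ fs/2 = 17 kHz, appears at 7.3 kHz.
68.6 kHz mod fs = 0.6 kHz.
0.6 kHz ≤ fs/2 = 17 kHz, appears at 0.6 kHz.
Distinct values: {0.6 kHz, 1.7 kHz, 7.3 kHz}.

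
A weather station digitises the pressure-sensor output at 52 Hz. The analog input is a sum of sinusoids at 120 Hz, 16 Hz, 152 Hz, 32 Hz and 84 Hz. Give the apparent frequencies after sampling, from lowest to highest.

fs/2 = 26 Hz.
120 Hz mod fs = 16 Hz.
16 Hz ≤ fs/2 = 26 Hz, appears at 16 Hz.
16 Hz ≤ fs/2 = 26 Hz, passes unchanged.
152 Hz mod fs = 48 Hz.
48 Hz > fs/2 = 26 Hz, folds to fs − 48 Hz = 4 Hz.
32 Hz > fs/2 = 26 Hz, folds to fs − 32 Hz = 20 Hz.
84 Hz mod fs = 32 Hz.
32 Hz > fs/2 = 26 Hz, folds to fs − 32 Hz = 20 Hz.
Distinct values: {4 Hz, 16 Hz, 20 Hz}.

4 Hz, 16 Hz, 20 Hz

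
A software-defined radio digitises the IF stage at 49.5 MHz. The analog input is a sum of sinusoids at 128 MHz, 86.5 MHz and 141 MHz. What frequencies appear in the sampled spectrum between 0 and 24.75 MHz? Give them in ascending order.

fs/2 = 24.75 MHz.
128 MHz mod fs = 29 MHz.
29 MHz > fs/2 = 24.75 MHz, folds to fs − 29 MHz = 20.5 MHz.
86.5 MHz mod fs = 37 MHz.
37 MHz > fs/2 = 24.75 MHz, folds to fs − 37 MHz = 12.5 MHz.
141 MHz mod fs = 42 MHz.
42 MHz > fs/2 = 24.75 MHz, folds to fs − 42 MHz = 7.5 MHz.
Distinct values: {7.5 MHz, 12.5 MHz, 20.5 MHz}.

7.5 MHz, 12.5 MHz, 20.5 MHz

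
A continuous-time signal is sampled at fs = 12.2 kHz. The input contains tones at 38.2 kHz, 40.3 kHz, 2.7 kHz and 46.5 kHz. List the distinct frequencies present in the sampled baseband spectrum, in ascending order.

1.6 kHz, 2.3 kHz, 2.7 kHz, 3.7 kHz

fs/2 = 6.1 kHz.
38.2 kHz mod fs = 1.6 kHz.
1.6 kHz ≤ fs/2 = 6.1 kHz, appears at 1.6 kHz.
40.3 kHz mod fs = 3.7 kHz.
3.7 kHz ≤ fs/2 = 6.1 kHz, appears at 3.7 kHz.
2.7 kHz ≤ fs/2 = 6.1 kHz, passes unchanged.
46.5 kHz mod fs = 9.9 kHz.
9.9 kHz > fs/2 = 6.1 kHz, folds to fs − 9.9 kHz = 2.3 kHz.
Distinct values: {1.6 kHz, 2.3 kHz, 2.7 kHz, 3.7 kHz}.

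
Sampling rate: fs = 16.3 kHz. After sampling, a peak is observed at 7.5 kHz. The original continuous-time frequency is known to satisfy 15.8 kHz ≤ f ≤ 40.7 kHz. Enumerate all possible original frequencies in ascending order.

Frequencies that alias to 7.5 kHz are k·fs ± 7.5 kHz for integer k ≥ 0.
k=0: 7.5 kHz.
k=1: 8.8 kHz, 23.8 kHz.
k=2: 25.1 kHz, 40.1 kHz.
k=3: 41.4 kHz, 56.4 kHz.
Within [15.8 kHz, 40.7 kHz]: 23.8 kHz, 25.1 kHz, 40.1 kHz.

23.8 kHz, 25.1 kHz, 40.1 kHz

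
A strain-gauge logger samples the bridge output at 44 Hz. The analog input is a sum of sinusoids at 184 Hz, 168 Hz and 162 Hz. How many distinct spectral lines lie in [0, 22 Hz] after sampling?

fs/2 = 22 Hz.
184 Hz mod fs = 8 Hz.
8 Hz ≤ fs/2 = 22 Hz, appears at 8 Hz.
168 Hz mod fs = 36 Hz.
36 Hz > fs/2 = 22 Hz, folds to fs − 36 Hz = 8 Hz.
162 Hz mod fs = 30 Hz.
30 Hz > fs/2 = 22 Hz, folds to fs − 30 Hz = 14 Hz.
Distinct values: {8 Hz, 14 Hz} → 2.

2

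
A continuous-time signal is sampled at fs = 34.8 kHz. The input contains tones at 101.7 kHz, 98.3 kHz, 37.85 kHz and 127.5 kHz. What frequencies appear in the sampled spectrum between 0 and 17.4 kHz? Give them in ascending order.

2.7 kHz, 3.05 kHz, 6.1 kHz, 11.7 kHz

fs/2 = 17.4 kHz.
101.7 kHz mod fs = 32.1 kHz.
32.1 kHz > fs/2 = 17.4 kHz, folds to fs − 32.1 kHz = 2.7 kHz.
98.3 kHz mod fs = 28.7 kHz.
28.7 kHz > fs/2 = 17.4 kHz, folds to fs − 28.7 kHz = 6.1 kHz.
37.85 kHz mod fs = 3.05 kHz.
3.05 kHz ≤ fs/2 = 17.4 kHz, appears at 3.05 kHz.
127.5 kHz mod fs = 23.1 kHz.
23.1 kHz > fs/2 = 17.4 kHz, folds to fs − 23.1 kHz = 11.7 kHz.
Distinct values: {2.7 kHz, 3.05 kHz, 6.1 kHz, 11.7 kHz}.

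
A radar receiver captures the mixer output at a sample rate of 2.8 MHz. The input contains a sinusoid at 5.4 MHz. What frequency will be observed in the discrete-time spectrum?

5.4 MHz mod fs = 2.6 MHz.
2.6 MHz > fs/2 = 1.4 MHz, folds to fs − 2.6 MHz = 0.2 MHz.

0.2 MHz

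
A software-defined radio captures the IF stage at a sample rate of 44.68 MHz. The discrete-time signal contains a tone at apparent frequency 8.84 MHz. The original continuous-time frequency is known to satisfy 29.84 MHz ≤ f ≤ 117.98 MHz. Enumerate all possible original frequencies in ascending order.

Frequencies that alias to 8.84 MHz are k·fs ± 8.84 MHz for integer k ≥ 0.
k=0: 8.84 MHz.
k=1: 35.84 MHz, 53.52 MHz.
k=2: 80.52 MHz, 98.2 MHz.
k=3: 125.2 MHz, 142.88 MHz.
Within [29.84 MHz, 117.98 MHz]: 35.84 MHz, 53.52 MHz, 80.52 MHz, 98.2 MHz.

35.84 MHz, 53.52 MHz, 80.52 MHz, 98.2 MHz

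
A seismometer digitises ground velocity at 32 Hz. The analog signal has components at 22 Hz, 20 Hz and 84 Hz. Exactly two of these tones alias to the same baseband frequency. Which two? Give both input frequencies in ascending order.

20 Hz, 84 Hz

fs/2 = 16 Hz.
22 Hz > fs/2 = 16 Hz, folds to fs − 22 Hz = 10 Hz.
20 Hz > fs/2 = 16 Hz, folds to fs − 20 Hz = 12 Hz.
84 Hz mod fs = 20 Hz.
20 Hz > fs/2 = 16 Hz, folds to fs − 20 Hz = 12 Hz.
20 Hz and 84 Hz both map to 12 Hz.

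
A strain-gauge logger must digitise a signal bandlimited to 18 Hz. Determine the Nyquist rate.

36 Hz

Nyquist rate = 2 × 18 Hz = 36 Hz.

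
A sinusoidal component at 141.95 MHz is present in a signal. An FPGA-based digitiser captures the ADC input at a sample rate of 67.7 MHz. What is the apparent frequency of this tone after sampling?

141.95 MHz mod fs = 6.55 MHz.
6.55 MHz ≤ fs/2 = 33.85 MHz, appears at 6.55 MHz.

6.55 MHz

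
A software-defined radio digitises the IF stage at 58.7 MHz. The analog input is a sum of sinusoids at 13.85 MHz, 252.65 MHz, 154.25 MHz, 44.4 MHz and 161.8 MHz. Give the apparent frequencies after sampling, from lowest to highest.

13.85 MHz, 14.3 MHz, 17.85 MHz, 21.85 MHz

fs/2 = 29.35 MHz.
13.85 MHz ≤ fs/2 = 29.35 MHz, passes unchanged.
252.65 MHz mod fs = 17.85 MHz.
17.85 MHz ≤ fs/2 = 29.35 MHz, appears at 17.85 MHz.
154.25 MHz mod fs = 36.85 MHz.
36.85 MHz > fs/2 = 29.35 MHz, folds to fs − 36.85 MHz = 21.85 MHz.
44.4 MHz > fs/2 = 29.35 MHz, folds to fs − 44.4 MHz = 14.3 MHz.
161.8 MHz mod fs = 44.4 MHz.
44.4 MHz > fs/2 = 29.35 MHz, folds to fs − 44.4 MHz = 14.3 MHz.
Distinct values: {13.85 MHz, 14.3 MHz, 17.85 MHz, 21.85 MHz}.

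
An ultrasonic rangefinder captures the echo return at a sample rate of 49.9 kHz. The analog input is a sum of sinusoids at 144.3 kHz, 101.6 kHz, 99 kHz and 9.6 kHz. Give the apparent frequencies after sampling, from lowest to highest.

0.8 kHz, 1.8 kHz, 5.4 kHz, 9.6 kHz

fs/2 = 24.95 kHz.
144.3 kHz mod fs = 44.5 kHz.
44.5 kHz > fs/2 = 24.95 kHz, folds to fs − 44.5 kHz = 5.4 kHz.
101.6 kHz mod fs = 1.8 kHz.
1.8 kHz ≤ fs/2 = 24.95 kHz, appears at 1.8 kHz.
99 kHz mod fs = 49.1 kHz.
49.1 kHz > fs/2 = 24.95 kHz, folds to fs − 49.1 kHz = 0.8 kHz.
9.6 kHz ≤ fs/2 = 24.95 kHz, passes unchanged.
Distinct values: {0.8 kHz, 1.8 kHz, 5.4 kHz, 9.6 kHz}.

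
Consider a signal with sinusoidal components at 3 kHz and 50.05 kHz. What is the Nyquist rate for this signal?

100.1 kHz

Highest-frequency component: 50.05 kHz.
Nyquist rate = 2 × 50.05 kHz = 100.1 kHz.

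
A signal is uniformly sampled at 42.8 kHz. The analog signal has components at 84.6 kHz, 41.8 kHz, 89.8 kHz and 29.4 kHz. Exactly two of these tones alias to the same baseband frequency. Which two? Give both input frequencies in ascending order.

fs/2 = 21.4 kHz.
84.6 kHz mod fs = 41.8 kHz.
41.8 kHz > fs/2 = 21.4 kHz, folds to fs − 41.8 kHz = 1 kHz.
41.8 kHz > fs/2 = 21.4 kHz, folds to fs − 41.8 kHz = 1 kHz.
89.8 kHz mod fs = 4.2 kHz.
4.2 kHz ≤ fs/2 = 21.4 kHz, appears at 4.2 kHz.
29.4 kHz > fs/2 = 21.4 kHz, folds to fs − 29.4 kHz = 13.4 kHz.
41.8 kHz and 84.6 kHz both map to 1 kHz.

41.8 kHz, 84.6 kHz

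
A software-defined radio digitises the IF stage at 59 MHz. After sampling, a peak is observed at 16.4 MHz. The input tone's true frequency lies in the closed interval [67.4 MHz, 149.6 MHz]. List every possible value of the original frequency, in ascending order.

Frequencies that alias to 16.4 MHz are k·fs ± 16.4 MHz for integer k ≥ 0.
k=0: 16.4 MHz.
k=1: 42.6 MHz, 75.4 MHz.
k=2: 101.6 MHz, 134.4 MHz.
k=3: 160.6 MHz, 193.4 MHz.
Within [67.4 MHz, 149.6 MHz]: 75.4 MHz, 101.6 MHz, 134.4 MHz.

75.4 MHz, 101.6 MHz, 134.4 MHz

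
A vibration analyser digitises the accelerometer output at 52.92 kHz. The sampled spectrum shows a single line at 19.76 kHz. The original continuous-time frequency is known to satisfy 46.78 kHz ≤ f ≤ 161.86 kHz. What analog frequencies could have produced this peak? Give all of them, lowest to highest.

72.68 kHz, 86.08 kHz, 125.6 kHz, 139 kHz

Frequencies that alias to 19.76 kHz are k·fs ± 19.76 kHz for integer k ≥ 0.
k=0: 19.76 kHz.
k=1: 33.16 kHz, 72.68 kHz.
k=2: 86.08 kHz, 125.6 kHz.
k=3: 139 kHz, 178.52 kHz.
k=4: 191.92 kHz, 231.44 kHz.
Within [46.78 kHz, 161.86 kHz]: 72.68 kHz, 86.08 kHz, 125.6 kHz, 139 kHz.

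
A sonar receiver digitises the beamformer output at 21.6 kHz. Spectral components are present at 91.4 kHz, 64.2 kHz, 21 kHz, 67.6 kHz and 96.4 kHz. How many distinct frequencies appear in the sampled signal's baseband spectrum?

4

fs/2 = 10.8 kHz.
91.4 kHz mod fs = 5 kHz.
5 kHz ≤ fs/2 = 10.8 kHz, appears at 5 kHz.
64.2 kHz mod fs = 21 kHz.
21 kHz > fs/2 = 10.8 kHz, folds to fs − 21 kHz = 0.6 kHz.
21 kHz > fs/2 = 10.8 kHz, folds to fs − 21 kHz = 0.6 kHz.
67.6 kHz mod fs = 2.8 kHz.
2.8 kHz ≤ fs/2 = 10.8 kHz, appears at 2.8 kHz.
96.4 kHz mod fs = 10 kHz.
10 kHz ≤ fs/2 = 10.8 kHz, appears at 10 kHz.
Distinct values: {0.6 kHz, 2.8 kHz, 5 kHz, 10 kHz} → 4.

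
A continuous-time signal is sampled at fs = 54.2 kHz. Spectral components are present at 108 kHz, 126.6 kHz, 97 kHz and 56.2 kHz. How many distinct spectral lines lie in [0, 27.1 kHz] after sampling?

4

fs/2 = 27.1 kHz.
108 kHz mod fs = 53.8 kHz.
53.8 kHz > fs/2 = 27.1 kHz, folds to fs − 53.8 kHz = 0.4 kHz.
126.6 kHz mod fs = 18.2 kHz.
18.2 kHz ≤ fs/2 = 27.1 kHz, appears at 18.2 kHz.
97 kHz mod fs = 42.8 kHz.
42.8 kHz > fs/2 = 27.1 kHz, folds to fs − 42.8 kHz = 11.4 kHz.
56.2 kHz mod fs = 2 kHz.
2 kHz ≤ fs/2 = 27.1 kHz, appears at 2 kHz.
Distinct values: {0.4 kHz, 2 kHz, 11.4 kHz, 18.2 kHz} → 4.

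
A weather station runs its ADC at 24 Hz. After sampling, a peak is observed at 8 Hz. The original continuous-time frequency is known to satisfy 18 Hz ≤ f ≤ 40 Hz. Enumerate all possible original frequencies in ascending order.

Frequencies that alias to 8 Hz are k·fs ± 8 Hz for integer k ≥ 0.
k=0: 8 Hz.
k=1: 16 Hz, 32 Hz.
k=2: 40 Hz, 56 Hz.
k=3: 64 Hz, 80 Hz.
Within [18 Hz, 40 Hz]: 32 Hz, 40 Hz.

32 Hz, 40 Hz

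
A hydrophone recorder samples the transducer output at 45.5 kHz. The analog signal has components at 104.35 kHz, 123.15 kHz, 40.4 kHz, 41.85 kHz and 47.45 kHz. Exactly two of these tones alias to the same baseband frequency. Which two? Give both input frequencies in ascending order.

104.35 kHz, 123.15 kHz

fs/2 = 22.75 kHz.
104.35 kHz mod fs = 13.35 kHz.
13.35 kHz ≤ fs/2 = 22.75 kHz, appears at 13.35 kHz.
123.15 kHz mod fs = 32.15 kHz.
32.15 kHz > fs/2 = 22.75 kHz, folds to fs − 32.15 kHz = 13.35 kHz.
40.4 kHz > fs/2 = 22.75 kHz, folds to fs − 40.4 kHz = 5.1 kHz.
41.85 kHz > fs/2 = 22.75 kHz, folds to fs − 41.85 kHz = 3.65 kHz.
47.45 kHz mod fs = 1.95 kHz.
1.95 kHz ≤ fs/2 = 22.75 kHz, appears at 1.95 kHz.
104.35 kHz and 123.15 kHz both map to 13.35 kHz.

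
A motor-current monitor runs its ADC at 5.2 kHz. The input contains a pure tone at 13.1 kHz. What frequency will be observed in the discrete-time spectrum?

13.1 kHz mod fs = 2.7 kHz.
2.7 kHz > fs/2 = 2.6 kHz, folds to fs − 2.7 kHz = 2.5 kHz.

2.5 kHz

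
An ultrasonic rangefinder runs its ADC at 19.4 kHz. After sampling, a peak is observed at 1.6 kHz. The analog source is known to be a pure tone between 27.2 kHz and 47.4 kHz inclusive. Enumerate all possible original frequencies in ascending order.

37.2 kHz, 40.4 kHz

Frequencies that alias to 1.6 kHz are k·fs ± 1.6 kHz for integer k ≥ 0.
k=0: 1.6 kHz.
k=1: 17.8 kHz, 21 kHz.
k=2: 37.2 kHz, 40.4 kHz.
k=3: 56.6 kHz, 59.8 kHz.
Within [27.2 kHz, 47.4 kHz]: 37.2 kHz, 40.4 kHz.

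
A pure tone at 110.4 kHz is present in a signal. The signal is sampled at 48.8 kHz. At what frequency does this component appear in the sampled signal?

110.4 kHz mod fs = 12.8 kHz.
12.8 kHz ≤ fs/2 = 24.4 kHz, appears at 12.8 kHz.

12.8 kHz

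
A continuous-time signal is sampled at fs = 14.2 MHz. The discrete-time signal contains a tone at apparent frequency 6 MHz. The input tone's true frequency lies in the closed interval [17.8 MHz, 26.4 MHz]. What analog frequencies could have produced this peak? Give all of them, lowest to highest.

20.2 MHz, 22.4 MHz

Frequencies that alias to 6 MHz are k·fs ± 6 MHz for integer k ≥ 0.
k=0: 6 MHz.
k=1: 8.2 MHz, 20.2 MHz.
k=2: 22.4 MHz, 34.4 MHz.
k=3: 36.6 MHz, 48.6 MHz.
Within [17.8 MHz, 26.4 MHz]: 20.2 MHz, 22.4 MHz.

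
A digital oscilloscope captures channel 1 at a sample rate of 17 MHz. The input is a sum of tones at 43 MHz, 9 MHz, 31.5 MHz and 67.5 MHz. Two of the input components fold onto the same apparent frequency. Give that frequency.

8 MHz

fs/2 = 8.5 MHz.
43 MHz mod fs = 9 MHz.
9 MHz > fs/2 = 8.5 MHz, folds to fs − 9 MHz = 8 MHz.
9 MHz > fs/2 = 8.5 MHz, folds to fs − 9 MHz = 8 MHz.
31.5 MHz mod fs = 14.5 MHz.
14.5 MHz > fs/2 = 8.5 MHz, folds to fs − 14.5 MHz = 2.5 MHz.
67.5 MHz mod fs = 16.5 MHz.
16.5 MHz > fs/2 = 8.5 MHz, folds to fs − 16.5 MHz = 0.5 MHz.
9 MHz and 43 MHz both map to 8 MHz.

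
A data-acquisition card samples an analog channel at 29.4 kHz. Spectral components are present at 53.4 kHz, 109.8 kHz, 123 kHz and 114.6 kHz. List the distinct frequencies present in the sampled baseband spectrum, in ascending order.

3 kHz, 5.4 kHz, 7.8 kHz

fs/2 = 14.7 kHz.
53.4 kHz mod fs = 24 kHz.
24 kHz > fs/2 = 14.7 kHz, folds to fs − 24 kHz = 5.4 kHz.
109.8 kHz mod fs = 21.6 kHz.
21.6 kHz > fs/2 = 14.7 kHz, folds to fs − 21.6 kHz = 7.8 kHz.
123 kHz mod fs = 5.4 kHz.
5.4 kHz ≤ fs/2 = 14.7 kHz, appears at 5.4 kHz.
114.6 kHz mod fs = 26.4 kHz.
26.4 kHz > fs/2 = 14.7 kHz, folds to fs − 26.4 kHz = 3 kHz.
Distinct values: {3 kHz, 5.4 kHz, 7.8 kHz}.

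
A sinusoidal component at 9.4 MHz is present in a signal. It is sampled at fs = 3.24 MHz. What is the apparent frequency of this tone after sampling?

0.32 MHz

9.4 MHz mod fs = 2.92 MHz.
2.92 MHz > fs/2 = 1.62 MHz, folds to fs − 2.92 MHz = 0.32 MHz.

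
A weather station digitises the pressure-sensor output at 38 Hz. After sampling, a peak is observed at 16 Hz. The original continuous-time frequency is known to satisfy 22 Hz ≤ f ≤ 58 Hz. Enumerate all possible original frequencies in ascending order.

Frequencies that alias to 16 Hz are k·fs ± 16 Hz for integer k ≥ 0.
k=0: 16 Hz.
k=1: 22 Hz, 54 Hz.
k=2: 60 Hz, 92 Hz.
Within [22 Hz, 58 Hz]: 22 Hz, 54 Hz.

22 Hz, 54 Hz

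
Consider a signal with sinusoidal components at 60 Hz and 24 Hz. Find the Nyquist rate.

120 Hz

Highest-frequency component: 60 Hz.
Nyquist rate = 2 × 60 Hz = 120 Hz.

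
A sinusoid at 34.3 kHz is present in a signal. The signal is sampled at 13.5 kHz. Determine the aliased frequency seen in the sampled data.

6.2 kHz

34.3 kHz mod fs = 7.3 kHz.
7.3 kHz > fs/2 = 6.75 kHz, folds to fs − 7.3 kHz = 6.2 kHz.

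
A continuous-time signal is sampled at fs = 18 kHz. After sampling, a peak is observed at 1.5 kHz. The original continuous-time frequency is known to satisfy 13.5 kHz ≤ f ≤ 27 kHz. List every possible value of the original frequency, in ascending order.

16.5 kHz, 19.5 kHz

Frequencies that alias to 1.5 kHz are k·fs ± 1.5 kHz for integer k ≥ 0.
k=0: 1.5 kHz.
k=1: 16.5 kHz, 19.5 kHz.
k=2: 34.5 kHz, 37.5 kHz.
Within [13.5 kHz, 27 kHz]: 16.5 kHz, 19.5 kHz.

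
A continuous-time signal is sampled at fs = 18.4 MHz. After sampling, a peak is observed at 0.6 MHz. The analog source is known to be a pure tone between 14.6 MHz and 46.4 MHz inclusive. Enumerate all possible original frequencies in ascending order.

Frequencies that alias to 0.6 MHz are k·fs ± 0.6 MHz for integer k ≥ 0.
k=0: 0.6 MHz.
k=1: 17.8 MHz, 19 MHz.
k=2: 36.2 MHz, 37.4 MHz.
k=3: 54.6 MHz, 55.8 MHz.
Within [14.6 MHz, 46.4 MHz]: 17.8 MHz, 19 MHz, 36.2 MHz, 37.4 MHz.

17.8 MHz, 19 MHz, 36.2 MHz, 37.4 MHz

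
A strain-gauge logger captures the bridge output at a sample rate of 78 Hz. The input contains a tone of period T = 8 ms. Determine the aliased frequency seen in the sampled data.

31 Hz

T = 8 ms → f = 1/T = 125 Hz.
125 Hz mod fs = 47 Hz.
47 Hz > fs/2 = 39 Hz, folds to fs − 47 Hz = 31 Hz.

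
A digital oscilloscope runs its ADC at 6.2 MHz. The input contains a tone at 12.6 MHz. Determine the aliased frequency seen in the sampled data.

12.6 MHz mod fs = 0.2 MHz.
0.2 MHz ≤ fs/2 = 3.1 MHz, appears at 0.2 MHz.

0.2 MHz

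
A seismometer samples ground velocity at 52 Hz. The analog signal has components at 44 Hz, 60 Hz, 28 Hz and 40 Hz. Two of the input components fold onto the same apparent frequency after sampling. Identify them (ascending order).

44 Hz, 60 Hz

fs/2 = 26 Hz.
44 Hz > fs/2 = 26 Hz, folds to fs − 44 Hz = 8 Hz.
60 Hz mod fs = 8 Hz.
8 Hz ≤ fs/2 = 26 Hz, appears at 8 Hz.
28 Hz > fs/2 = 26 Hz, folds to fs − 28 Hz = 24 Hz.
40 Hz > fs/2 = 26 Hz, folds to fs − 40 Hz = 12 Hz.
44 Hz and 60 Hz both map to 8 Hz.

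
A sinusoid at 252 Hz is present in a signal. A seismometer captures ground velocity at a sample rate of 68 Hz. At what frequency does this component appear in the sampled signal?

20 Hz

252 Hz mod fs = 48 Hz.
48 Hz > fs/2 = 34 Hz, folds to fs − 48 Hz = 20 Hz.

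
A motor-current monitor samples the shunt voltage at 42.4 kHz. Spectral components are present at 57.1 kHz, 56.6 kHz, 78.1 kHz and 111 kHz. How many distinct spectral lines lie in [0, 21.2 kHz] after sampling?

fs/2 = 21.2 kHz.
57.1 kHz mod fs = 14.7 kHz.
14.7 kHz ≤ fs/2 = 21.2 kHz, appears at 14.7 kHz.
56.6 kHz mod fs = 14.2 kHz.
14.2 kHz ≤ fs/2 = 21.2 kHz, appears at 14.2 kHz.
78.1 kHz mod fs = 35.7 kHz.
35.7 kHz > fs/2 = 21.2 kHz, folds to fs − 35.7 kHz = 6.7 kHz.
111 kHz mod fs = 26.2 kHz.
26.2 kHz > fs/2 = 21.2 kHz, folds to fs − 26.2 kHz = 16.2 kHz.
Distinct values: {6.7 kHz, 14.2 kHz, 14.7 kHz, 16.2 kHz} → 4.

4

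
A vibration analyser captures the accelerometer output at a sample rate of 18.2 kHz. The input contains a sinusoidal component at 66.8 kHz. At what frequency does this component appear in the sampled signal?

66.8 kHz mod fs = 12.2 kHz.
12.2 kHz > fs/2 = 9.1 kHz, folds to fs − 12.2 kHz = 6 kHz.

6 kHz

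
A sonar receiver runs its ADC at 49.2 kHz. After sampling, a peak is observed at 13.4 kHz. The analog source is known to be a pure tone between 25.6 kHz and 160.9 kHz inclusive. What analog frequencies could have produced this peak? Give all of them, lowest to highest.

35.8 kHz, 62.6 kHz, 85 kHz, 111.8 kHz, 134.2 kHz

Frequencies that alias to 13.4 kHz are k·fs ± 13.4 kHz for integer k ≥ 0.
k=0: 13.4 kHz.
k=1: 35.8 kHz, 62.6 kHz.
k=2: 85 kHz, 111.8 kHz.
k=3: 134.2 kHz, 161 kHz.
k=4: 183.4 kHz, 210.2 kHz.
Within [25.6 kHz, 160.9 kHz]: 35.8 kHz, 62.6 kHz, 85 kHz, 111.8 kHz, 134.2 kHz.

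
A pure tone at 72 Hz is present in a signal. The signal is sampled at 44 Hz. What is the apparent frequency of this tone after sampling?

72 Hz mod fs = 28 Hz.
28 Hz > fs/2 = 22 Hz, folds to fs − 28 Hz = 16 Hz.

16 Hz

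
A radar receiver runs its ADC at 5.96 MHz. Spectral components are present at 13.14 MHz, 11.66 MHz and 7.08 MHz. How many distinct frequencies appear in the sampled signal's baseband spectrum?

fs/2 = 2.98 MHz.
13.14 MHz mod fs = 1.22 MHz.
1.22 MHz ≤ fs/2 = 2.98 MHz, appears at 1.22 MHz.
11.66 MHz mod fs = 5.7 MHz.
5.7 MHz > fs/2 = 2.98 MHz, folds to fs − 5.7 MHz = 0.26 MHz.
7.08 MHz mod fs = 1.12 MHz.
1.12 MHz ≤ fs/2 = 2.98 MHz, appears at 1.12 MHz.
Distinct values: {0.26 MHz, 1.12 MHz, 1.22 MHz} → 3.

3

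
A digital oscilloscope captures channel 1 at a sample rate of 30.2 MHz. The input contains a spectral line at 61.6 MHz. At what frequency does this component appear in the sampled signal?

1.2 MHz

61.6 MHz mod fs = 1.2 MHz.
1.2 MHz ≤ fs/2 = 15.1 MHz, appears at 1.2 MHz.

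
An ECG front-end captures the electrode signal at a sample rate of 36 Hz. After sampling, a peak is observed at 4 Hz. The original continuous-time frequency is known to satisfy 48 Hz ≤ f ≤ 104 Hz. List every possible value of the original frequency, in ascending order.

Frequencies that alias to 4 Hz are k·fs ± 4 Hz for integer k ≥ 0.
k=0: 4 Hz.
k=1: 32 Hz, 40 Hz.
k=2: 68 Hz, 76 Hz.
k=3: 104 Hz, 112 Hz.
k=4: 140 Hz, 148 Hz.
Within [48 Hz, 104 Hz]: 68 Hz, 76 Hz, 104 Hz.

68 Hz, 76 Hz, 104 Hz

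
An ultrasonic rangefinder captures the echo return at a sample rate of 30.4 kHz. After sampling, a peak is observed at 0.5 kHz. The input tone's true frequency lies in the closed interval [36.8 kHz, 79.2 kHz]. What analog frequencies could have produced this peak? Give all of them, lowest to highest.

Frequencies that alias to 0.5 kHz are k·fs ± 0.5 kHz for integer k ≥ 0.
k=0: 0.5 kHz.
k=1: 29.9 kHz, 30.9 kHz.
k=2: 60.3 kHz, 61.3 kHz.
k=3: 90.7 kHz, 91.7 kHz.
Within [36.8 kHz, 79.2 kHz]: 60.3 kHz, 61.3 kHz.

60.3 kHz, 61.3 kHz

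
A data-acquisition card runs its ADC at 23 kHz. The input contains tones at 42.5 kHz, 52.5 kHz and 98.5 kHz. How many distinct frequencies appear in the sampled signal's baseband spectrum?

2

fs/2 = 11.5 kHz.
42.5 kHz mod fs = 19.5 kHz.
19.5 kHz > fs/2 = 11.5 kHz, folds to fs − 19.5 kHz = 3.5 kHz.
52.5 kHz mod fs = 6.5 kHz.
6.5 kHz ≤ fs/2 = 11.5 kHz, appears at 6.5 kHz.
98.5 kHz mod fs = 6.5 kHz.
6.5 kHz ≤ fs/2 = 11.5 kHz, appears at 6.5 kHz.
Distinct values: {3.5 kHz, 6.5 kHz} → 2.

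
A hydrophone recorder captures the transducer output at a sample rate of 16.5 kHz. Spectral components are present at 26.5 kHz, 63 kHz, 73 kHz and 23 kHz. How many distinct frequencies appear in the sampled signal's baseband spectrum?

3

fs/2 = 8.25 kHz.
26.5 kHz mod fs = 10 kHz.
10 kHz > fs/2 = 8.25 kHz, folds to fs − 10 kHz = 6.5 kHz.
63 kHz mod fs = 13.5 kHz.
13.5 kHz > fs/2 = 8.25 kHz, folds to fs − 13.5 kHz = 3 kHz.
73 kHz mod fs = 7 kHz.
7 kHz ≤ fs/2 = 8.25 kHz, appears at 7 kHz.
23 kHz mod fs = 6.5 kHz.
6.5 kHz ≤ fs/2 = 8.25 kHz, appears at 6.5 kHz.
Distinct values: {3 kHz, 6.5 kHz, 7 kHz} → 3.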